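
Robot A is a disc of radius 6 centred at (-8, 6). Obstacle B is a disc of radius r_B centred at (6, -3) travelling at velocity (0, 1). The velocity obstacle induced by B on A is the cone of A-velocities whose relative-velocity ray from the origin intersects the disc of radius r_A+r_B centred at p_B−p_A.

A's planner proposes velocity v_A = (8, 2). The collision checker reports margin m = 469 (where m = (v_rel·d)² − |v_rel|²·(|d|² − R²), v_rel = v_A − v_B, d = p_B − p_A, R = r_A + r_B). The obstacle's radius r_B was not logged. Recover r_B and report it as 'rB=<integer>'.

m = 469
d = (14, -9);  v_rel = (8, 1),  |v_rel|² = 65
v_rel×d = (8)·(-9) − (1)·(14) = -86
since m = R²·65 − (-86)²:  R² = (7396 + 469) / 65 = 121
R = √121 = 11  ⇒  r_B = 11 − 6 = 5

rB=5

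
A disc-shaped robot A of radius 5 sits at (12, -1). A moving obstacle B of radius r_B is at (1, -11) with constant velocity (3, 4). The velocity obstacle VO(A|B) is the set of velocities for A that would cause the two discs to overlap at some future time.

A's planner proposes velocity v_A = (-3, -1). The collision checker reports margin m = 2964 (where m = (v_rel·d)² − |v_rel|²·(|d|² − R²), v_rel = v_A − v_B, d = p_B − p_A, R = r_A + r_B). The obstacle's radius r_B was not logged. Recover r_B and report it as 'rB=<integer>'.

m = 2964
d = (-11, -10);  v_rel = (-6, -5),  |v_rel|² = 61
v_rel×d = (-6)·(-10) − (-5)·(-11) = 5
since m = R²·61 − 5²:  R² = (25 + 2964) / 61 = 49
R = √49 = 7  ⇒  r_B = 7 − 5 = 2

rB=2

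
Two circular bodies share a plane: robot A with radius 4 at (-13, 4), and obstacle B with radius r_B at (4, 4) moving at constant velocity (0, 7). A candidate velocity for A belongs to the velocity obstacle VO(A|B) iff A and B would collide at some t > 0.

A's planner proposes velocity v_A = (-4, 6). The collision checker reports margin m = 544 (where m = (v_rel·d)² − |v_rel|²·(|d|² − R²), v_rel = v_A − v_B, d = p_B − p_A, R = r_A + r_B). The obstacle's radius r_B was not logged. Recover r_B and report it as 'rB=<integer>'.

m = 544
d = (17, 0);  v_rel = (-4, -1),  |v_rel|² = 17
v_rel×d = (-4)·(0) − (-1)·(17) = 17
since m = R²·17 − 17²:  R² = (289 + 544) / 17 = 49
R = √49 = 7  ⇒  r_B = 7 − 4 = 3

rB=3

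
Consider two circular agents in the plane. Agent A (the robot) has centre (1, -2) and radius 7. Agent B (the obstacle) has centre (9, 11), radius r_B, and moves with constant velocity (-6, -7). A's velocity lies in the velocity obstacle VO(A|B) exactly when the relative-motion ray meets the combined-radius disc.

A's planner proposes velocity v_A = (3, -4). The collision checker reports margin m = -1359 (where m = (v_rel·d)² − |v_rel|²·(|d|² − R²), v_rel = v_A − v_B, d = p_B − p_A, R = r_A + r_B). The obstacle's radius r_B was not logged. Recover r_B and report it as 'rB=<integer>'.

m = -1359
d = (8, 13);  v_rel = (9, 3),  |v_rel|² = 90
v_rel×d = (9)·(13) − (3)·(8) = 93
since m = R²·90 − 93²:  R² = (8649 + -1359) / 90 = 81
R = √81 = 9  ⇒  r_B = 9 − 7 = 2

rB=2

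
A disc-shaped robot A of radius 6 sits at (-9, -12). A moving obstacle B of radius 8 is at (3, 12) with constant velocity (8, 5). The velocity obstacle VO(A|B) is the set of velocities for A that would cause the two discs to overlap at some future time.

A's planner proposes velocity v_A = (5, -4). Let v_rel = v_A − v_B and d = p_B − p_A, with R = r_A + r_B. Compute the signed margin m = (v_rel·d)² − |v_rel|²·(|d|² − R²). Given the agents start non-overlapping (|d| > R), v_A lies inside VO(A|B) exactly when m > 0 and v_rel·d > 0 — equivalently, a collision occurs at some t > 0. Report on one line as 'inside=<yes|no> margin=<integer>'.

d = (12, 24),  |d|² = 720;  R = 6+8 = 14,  c = 720−14² = 524
v_rel = (-3, -9),  |v_rel|² = 90;  v_rel·d = (-3)·(12) + (-9)·(24) = -252
90·t² + 504·t + 524 = 0  ⇒  m = (-252)² − 90·524 = 16344
m = 16344 > 0,  v_rel·d = -252 < 0  ⇒  outside

inside=no margin=16344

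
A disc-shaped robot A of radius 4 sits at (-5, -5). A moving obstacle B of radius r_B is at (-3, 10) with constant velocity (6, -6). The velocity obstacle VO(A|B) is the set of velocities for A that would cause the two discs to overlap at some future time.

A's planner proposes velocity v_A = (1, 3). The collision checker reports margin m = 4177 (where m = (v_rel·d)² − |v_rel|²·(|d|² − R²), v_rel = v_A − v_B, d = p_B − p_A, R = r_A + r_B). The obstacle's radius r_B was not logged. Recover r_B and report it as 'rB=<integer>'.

m = 4177
d = (2, 15);  v_rel = (-5, 9),  |v_rel|² = 106
v_rel×d = (-5)·(15) − (9)·(2) = -93
since m = R²·106 − (-93)²:  R² = (8649 + 4177) / 106 = 121
R = √121 = 11  ⇒  r_B = 11 − 4 = 7

rB=7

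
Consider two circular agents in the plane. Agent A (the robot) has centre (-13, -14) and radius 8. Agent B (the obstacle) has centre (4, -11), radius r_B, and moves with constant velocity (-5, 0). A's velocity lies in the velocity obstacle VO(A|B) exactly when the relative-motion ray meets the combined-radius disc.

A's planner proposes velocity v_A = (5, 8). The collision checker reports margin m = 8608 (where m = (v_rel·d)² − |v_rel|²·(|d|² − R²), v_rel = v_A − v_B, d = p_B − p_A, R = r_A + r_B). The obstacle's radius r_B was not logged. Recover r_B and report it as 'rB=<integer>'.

m = 8608
d = (17, 3);  v_rel = (10, 8),  |v_rel|² = 164
v_rel×d = (10)·(3) − (8)·(17) = -106
since m = R²·164 − (-106)²:  R² = (11236 + 8608) / 164 = 121
R = √121 = 11  ⇒  r_B = 11 − 8 = 3

rB=3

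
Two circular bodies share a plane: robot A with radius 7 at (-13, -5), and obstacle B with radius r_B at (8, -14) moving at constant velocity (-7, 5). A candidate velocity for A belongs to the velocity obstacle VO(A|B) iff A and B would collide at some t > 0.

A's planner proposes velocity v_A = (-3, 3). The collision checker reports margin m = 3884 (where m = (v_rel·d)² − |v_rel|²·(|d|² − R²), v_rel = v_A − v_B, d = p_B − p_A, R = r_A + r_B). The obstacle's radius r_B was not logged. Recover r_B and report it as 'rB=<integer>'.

m = 3884
d = (21, -9);  v_rel = (4, -2),  |v_rel|² = 20
v_rel×d = (4)·(-9) − (-2)·(21) = 6
since m = R²·20 − 6²:  R² = (36 + 3884) / 20 = 196
R = √196 = 14  ⇒  r_B = 14 − 7 = 7

rB=7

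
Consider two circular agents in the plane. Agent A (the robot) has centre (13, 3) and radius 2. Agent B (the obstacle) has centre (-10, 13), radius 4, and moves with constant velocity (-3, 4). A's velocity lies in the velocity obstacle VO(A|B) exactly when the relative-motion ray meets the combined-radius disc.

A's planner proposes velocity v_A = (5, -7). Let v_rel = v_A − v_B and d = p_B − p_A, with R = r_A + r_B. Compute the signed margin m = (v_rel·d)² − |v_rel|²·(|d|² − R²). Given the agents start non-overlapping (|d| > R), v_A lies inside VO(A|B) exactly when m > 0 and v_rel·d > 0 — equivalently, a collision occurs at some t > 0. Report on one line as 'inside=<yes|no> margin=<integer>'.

d = (-23, 10),  |d|² = 629;  R = 2+4 = 6,  c = 629−6² = 593
v_rel = (8, -11),  |v_rel|² = 185;  v_rel·d = (8)·(-23) + (-11)·(10) = -294
185·t² + 588·t + 593 = 0  ⇒  m = (-294)² − 185·593 = -23269
m = -23269 < 0,  v_rel·d = -294 < 0  ⇒  outside

inside=no margin=-23269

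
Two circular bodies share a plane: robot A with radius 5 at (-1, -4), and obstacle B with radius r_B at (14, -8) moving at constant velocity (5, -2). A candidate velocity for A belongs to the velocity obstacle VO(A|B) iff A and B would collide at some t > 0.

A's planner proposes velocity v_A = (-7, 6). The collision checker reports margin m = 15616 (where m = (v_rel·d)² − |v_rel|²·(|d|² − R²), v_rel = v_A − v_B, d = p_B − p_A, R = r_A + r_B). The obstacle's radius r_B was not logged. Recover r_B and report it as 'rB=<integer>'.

m = 15616
d = (15, -4);  v_rel = (-12, 8),  |v_rel|² = 208
v_rel×d = (-12)·(-4) − (8)·(15) = -72
since m = R²·208 − (-72)²:  R² = (5184 + 15616) / 208 = 100
R = √100 = 10  ⇒  r_B = 10 − 5 = 5

rB=5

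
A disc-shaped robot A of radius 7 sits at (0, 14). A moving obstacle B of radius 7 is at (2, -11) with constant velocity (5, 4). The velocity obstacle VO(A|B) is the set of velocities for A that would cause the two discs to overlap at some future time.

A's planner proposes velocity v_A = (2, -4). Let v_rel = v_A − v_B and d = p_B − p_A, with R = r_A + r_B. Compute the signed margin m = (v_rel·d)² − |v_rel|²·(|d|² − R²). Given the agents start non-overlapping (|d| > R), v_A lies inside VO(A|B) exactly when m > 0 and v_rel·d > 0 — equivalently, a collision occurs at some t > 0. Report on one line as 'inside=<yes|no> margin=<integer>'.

d = (2, -25),  |d|² = 629;  R = 7+7 = 14,  c = 629−14² = 433
v_rel = (-3, -8),  |v_rel|² = 73;  v_rel·d = (-3)·(2) + (-8)·(-25) = 194
73·t² − 388·t + 433 = 0  ⇒  m = 194² − 73·433 = 6027
m = 6027 > 0,  v_rel·d = 194 > 0  ⇒  inside

inside=yes margin=6027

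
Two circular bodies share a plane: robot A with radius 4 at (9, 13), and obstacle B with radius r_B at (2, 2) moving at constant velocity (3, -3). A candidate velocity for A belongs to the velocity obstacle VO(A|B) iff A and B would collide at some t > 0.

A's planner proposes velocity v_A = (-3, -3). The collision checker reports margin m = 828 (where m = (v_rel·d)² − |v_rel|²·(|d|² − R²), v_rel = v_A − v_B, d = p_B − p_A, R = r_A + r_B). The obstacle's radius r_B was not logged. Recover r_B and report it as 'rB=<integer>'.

m = 828
d = (-7, -11);  v_rel = (-6, 0),  |v_rel|² = 36
v_rel×d = (-6)·(-11) − (0)·(-7) = 66
since m = R²·36 − 66²:  R² = (4356 + 828) / 36 = 144
R = √144 = 12  ⇒  r_B = 12 − 4 = 8

rB=8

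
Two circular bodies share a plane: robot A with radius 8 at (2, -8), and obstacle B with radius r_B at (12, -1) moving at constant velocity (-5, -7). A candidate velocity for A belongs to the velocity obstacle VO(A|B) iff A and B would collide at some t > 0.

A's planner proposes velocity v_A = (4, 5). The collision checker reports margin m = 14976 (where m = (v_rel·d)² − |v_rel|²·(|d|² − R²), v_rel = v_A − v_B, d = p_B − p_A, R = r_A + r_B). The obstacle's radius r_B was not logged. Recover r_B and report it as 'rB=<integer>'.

m = 14976
d = (10, 7);  v_rel = (9, 12),  |v_rel|² = 225
v_rel×d = (9)·(7) − (12)·(10) = -57
since m = R²·225 − (-57)²:  R² = (3249 + 14976) / 225 = 81
R = √81 = 9  ⇒  r_B = 9 − 8 = 1

rB=1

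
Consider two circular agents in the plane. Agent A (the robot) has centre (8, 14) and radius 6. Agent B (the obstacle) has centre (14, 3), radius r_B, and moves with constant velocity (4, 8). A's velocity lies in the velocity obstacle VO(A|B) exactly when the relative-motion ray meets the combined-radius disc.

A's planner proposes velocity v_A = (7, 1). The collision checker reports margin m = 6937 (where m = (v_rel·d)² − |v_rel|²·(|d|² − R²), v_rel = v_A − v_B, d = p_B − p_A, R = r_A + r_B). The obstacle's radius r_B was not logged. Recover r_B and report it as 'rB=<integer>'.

m = 6937
d = (6, -11);  v_rel = (3, -7),  |v_rel|² = 58
v_rel×d = (3)·(-11) − (-7)·(6) = 9
since m = R²·58 − 9²:  R² = (81 + 6937) / 58 = 121
R = √121 = 11  ⇒  r_B = 11 − 6 = 5

rB=5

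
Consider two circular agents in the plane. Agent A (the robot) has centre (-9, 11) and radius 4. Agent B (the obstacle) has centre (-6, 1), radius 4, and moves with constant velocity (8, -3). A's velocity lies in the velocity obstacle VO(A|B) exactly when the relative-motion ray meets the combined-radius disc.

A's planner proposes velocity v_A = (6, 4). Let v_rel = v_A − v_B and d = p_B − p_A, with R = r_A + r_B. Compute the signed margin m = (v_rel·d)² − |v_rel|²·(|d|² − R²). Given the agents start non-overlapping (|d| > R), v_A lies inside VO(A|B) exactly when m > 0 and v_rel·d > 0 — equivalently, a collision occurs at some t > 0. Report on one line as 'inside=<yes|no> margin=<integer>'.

d = (3, -10),  |d|² = 109;  R = 4+4 = 8,  c = 109−8² = 45
v_rel = (-2, 7),  |v_rel|² = 53;  v_rel·d = (-2)·(3) + (7)·(-10) = -76
53·t² + 152·t + 45 = 0  ⇒  m = (-76)² − 53·45 = 3391
m = 3391 > 0,  v_rel·d = -76 < 0  ⇒  outside

inside=no margin=3391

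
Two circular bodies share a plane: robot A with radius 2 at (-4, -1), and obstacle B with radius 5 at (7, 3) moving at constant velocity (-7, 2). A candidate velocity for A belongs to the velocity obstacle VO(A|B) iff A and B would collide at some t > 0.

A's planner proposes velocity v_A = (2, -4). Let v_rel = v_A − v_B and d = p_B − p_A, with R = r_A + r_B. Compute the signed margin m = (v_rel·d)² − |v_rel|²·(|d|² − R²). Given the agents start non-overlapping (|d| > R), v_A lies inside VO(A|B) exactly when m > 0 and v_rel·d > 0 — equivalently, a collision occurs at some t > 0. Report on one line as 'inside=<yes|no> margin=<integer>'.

d = (11, 4),  |d|² = 137;  R = 2+5 = 7,  c = 137−7² = 88
v_rel = (9, -6),  |v_rel|² = 117;  v_rel·d = (9)·(11) + (-6)·(4) = 75
117·t² − 150·t + 88 = 0  ⇒  m = 75² − 117·88 = -4671
m = -4671 < 0,  v_rel·d = 75 > 0  ⇒  outside

inside=no margin=-4671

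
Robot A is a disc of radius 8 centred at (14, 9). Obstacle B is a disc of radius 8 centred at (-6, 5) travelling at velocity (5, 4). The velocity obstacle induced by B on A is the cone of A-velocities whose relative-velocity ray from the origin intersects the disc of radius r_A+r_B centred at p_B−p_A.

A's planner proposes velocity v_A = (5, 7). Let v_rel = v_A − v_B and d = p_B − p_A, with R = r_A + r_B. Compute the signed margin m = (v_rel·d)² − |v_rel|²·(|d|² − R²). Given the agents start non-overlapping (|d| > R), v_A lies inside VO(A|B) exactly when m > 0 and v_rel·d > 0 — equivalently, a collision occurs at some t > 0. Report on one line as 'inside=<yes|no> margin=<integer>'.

d = (-20, -4),  |d|² = 416;  R = 8+8 = 16,  c = 416−16² = 160
v_rel = (0, 3),  |v_rel|² = 9;  v_rel·d = (0)·(-20) + (3)·(-4) = -12
9·t² + 24·t + 160 = 0  ⇒  m = (-12)² − 9·160 = -1296
m = -1296 < 0,  v_rel·d = -12 < 0  ⇒  outside

inside=no margin=-1296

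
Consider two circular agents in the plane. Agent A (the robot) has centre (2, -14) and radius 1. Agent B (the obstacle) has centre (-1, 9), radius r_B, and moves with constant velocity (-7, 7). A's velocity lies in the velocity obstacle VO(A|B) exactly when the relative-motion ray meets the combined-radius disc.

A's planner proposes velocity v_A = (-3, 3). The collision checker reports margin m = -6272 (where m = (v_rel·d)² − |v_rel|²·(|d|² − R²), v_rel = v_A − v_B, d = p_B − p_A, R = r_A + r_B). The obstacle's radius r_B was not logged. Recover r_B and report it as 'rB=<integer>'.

m = -6272
d = (-3, 23);  v_rel = (4, -4),  |v_rel|² = 32
v_rel×d = (4)·(23) − (-4)·(-3) = 80
since m = R²·32 − 80²:  R² = (6400 + -6272) / 32 = 4
R = √4 = 2  ⇒  r_B = 2 − 1 = 1

rB=1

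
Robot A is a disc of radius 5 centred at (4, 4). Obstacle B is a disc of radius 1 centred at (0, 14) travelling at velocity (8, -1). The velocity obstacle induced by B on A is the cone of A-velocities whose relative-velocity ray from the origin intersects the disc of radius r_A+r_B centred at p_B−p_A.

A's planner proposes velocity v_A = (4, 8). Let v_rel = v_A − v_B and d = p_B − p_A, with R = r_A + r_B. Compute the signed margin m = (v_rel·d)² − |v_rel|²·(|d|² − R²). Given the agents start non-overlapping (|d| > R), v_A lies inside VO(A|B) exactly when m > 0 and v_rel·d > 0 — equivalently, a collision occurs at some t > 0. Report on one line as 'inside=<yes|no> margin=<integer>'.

d = (-4, 10),  |d|² = 116;  R = 5+1 = 6,  c = 116−6² = 80
v_rel = (-4, 9),  |v_rel|² = 97;  v_rel·d = (-4)·(-4) + (9)·(10) = 106
97·t² − 212·t + 80 = 0  ⇒  m = 106² − 97·80 = 3476
m = 3476 > 0,  v_rel·d = 106 > 0  ⇒  inside

inside=yes margin=3476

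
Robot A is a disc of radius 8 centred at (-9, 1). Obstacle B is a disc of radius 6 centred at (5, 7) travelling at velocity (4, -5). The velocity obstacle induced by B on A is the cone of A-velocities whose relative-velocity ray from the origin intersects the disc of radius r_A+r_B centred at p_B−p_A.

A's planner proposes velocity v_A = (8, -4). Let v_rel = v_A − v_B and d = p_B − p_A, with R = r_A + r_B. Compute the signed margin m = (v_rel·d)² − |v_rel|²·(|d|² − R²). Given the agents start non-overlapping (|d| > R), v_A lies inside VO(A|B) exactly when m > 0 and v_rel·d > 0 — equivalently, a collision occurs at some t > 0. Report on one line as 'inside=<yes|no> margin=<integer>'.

d = (14, 6),  |d|² = 232;  R = 8+6 = 14,  c = 232−14² = 36
v_rel = (4, 1),  |v_rel|² = 17;  v_rel·d = (4)·(14) + (1)·(6) = 62
17·t² − 124·t + 36 = 0  ⇒  m = 62² − 17·36 = 3232
m = 3232 > 0,  v_rel·d = 62 > 0  ⇒  inside

inside=yes margin=3232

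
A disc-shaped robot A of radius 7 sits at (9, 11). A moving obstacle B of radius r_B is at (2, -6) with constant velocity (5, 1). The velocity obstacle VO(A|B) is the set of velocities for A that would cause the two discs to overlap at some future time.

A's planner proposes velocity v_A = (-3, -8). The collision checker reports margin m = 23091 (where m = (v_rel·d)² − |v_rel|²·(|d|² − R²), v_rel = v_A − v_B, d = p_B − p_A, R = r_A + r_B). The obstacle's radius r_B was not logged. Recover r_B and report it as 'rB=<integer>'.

m = 23091
d = (-7, -17);  v_rel = (-8, -9),  |v_rel|² = 145
v_rel×d = (-8)·(-17) − (-9)·(-7) = 73
since m = R²·145 − 73²:  R² = (5329 + 23091) / 145 = 196
R = √196 = 14  ⇒  r_B = 14 − 7 = 7

rB=7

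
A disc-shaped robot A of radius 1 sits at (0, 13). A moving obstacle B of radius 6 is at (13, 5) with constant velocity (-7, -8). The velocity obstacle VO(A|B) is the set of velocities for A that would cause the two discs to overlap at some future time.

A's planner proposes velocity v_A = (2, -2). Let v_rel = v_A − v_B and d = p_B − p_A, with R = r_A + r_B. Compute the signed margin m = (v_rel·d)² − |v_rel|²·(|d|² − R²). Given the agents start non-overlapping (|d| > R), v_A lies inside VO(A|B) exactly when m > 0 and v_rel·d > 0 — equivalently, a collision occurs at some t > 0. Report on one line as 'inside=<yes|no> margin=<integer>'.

d = (13, -8),  |d|² = 233;  R = 1+6 = 7,  c = 233−7² = 184
v_rel = (9, 6),  |v_rel|² = 117;  v_rel·d = (9)·(13) + (6)·(-8) = 69
117·t² − 138·t + 184 = 0  ⇒  m = 69² − 117·184 = -16767
m = -16767 < 0,  v_rel·d = 69 > 0  ⇒  outside

inside=no margin=-16767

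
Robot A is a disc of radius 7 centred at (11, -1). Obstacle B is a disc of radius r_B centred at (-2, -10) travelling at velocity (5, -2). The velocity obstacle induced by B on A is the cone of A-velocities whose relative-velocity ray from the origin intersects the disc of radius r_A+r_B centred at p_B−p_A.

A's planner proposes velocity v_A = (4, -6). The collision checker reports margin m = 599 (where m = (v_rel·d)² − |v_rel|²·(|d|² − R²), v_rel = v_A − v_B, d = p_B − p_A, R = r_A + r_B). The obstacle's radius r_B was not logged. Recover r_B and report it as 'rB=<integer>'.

m = 599
d = (-13, -9);  v_rel = (-1, -4),  |v_rel|² = 17
v_rel×d = (-1)·(-9) − (-4)·(-13) = -43
since m = R²·17 − (-43)²:  R² = (1849 + 599) / 17 = 144
R = √144 = 12  ⇒  r_B = 12 − 7 = 5

rB=5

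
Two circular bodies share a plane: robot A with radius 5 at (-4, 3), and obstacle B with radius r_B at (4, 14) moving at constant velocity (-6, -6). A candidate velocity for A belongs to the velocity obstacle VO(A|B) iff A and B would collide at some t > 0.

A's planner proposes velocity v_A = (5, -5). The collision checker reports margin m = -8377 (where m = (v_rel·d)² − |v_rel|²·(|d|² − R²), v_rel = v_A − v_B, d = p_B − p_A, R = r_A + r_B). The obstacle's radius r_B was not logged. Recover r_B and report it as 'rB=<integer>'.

m = -8377
d = (8, 11);  v_rel = (11, 1),  |v_rel|² = 122
v_rel×d = (11)·(11) − (1)·(8) = 113
since m = R²·122 − 113²:  R² = (12769 + -8377) / 122 = 36
R = √36 = 6  ⇒  r_B = 6 − 5 = 1

rB=1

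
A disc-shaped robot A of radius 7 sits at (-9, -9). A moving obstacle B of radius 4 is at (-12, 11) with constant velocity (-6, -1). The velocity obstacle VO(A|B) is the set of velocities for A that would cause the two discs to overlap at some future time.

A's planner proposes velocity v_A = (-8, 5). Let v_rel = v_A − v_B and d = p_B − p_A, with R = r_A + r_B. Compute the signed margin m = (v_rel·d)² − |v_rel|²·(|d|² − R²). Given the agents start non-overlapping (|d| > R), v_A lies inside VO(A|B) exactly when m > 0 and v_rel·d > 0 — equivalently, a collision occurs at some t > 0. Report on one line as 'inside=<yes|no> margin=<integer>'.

d = (-3, 20),  |d|² = 409;  R = 7+4 = 11,  c = 409−11² = 288
v_rel = (-2, 6),  |v_rel|² = 40;  v_rel·d = (-2)·(-3) + (6)·(20) = 126
40·t² − 252·t + 288 = 0  ⇒  m = 126² − 40·288 = 4356
m = 4356 > 0,  v_rel·d = 126 > 0  ⇒  inside

inside=yes margin=4356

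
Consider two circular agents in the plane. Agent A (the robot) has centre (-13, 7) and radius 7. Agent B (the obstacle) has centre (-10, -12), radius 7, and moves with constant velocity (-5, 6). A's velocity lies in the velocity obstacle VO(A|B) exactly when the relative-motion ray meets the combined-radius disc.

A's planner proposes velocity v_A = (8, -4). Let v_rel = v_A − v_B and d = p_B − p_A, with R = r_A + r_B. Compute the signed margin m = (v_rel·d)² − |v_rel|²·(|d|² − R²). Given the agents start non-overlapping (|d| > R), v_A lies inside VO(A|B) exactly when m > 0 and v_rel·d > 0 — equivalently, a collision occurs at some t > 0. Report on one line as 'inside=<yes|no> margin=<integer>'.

d = (3, -19),  |d|² = 370;  R = 7+7 = 14,  c = 370−14² = 174
v_rel = (13, -10),  |v_rel|² = 269;  v_rel·d = (13)·(3) + (-10)·(-19) = 229
269·t² − 458·t + 174 = 0  ⇒  m = 229² − 269·174 = 5635
m = 5635 > 0,  v_rel·d = 229 > 0  ⇒  inside

inside=yes margin=5635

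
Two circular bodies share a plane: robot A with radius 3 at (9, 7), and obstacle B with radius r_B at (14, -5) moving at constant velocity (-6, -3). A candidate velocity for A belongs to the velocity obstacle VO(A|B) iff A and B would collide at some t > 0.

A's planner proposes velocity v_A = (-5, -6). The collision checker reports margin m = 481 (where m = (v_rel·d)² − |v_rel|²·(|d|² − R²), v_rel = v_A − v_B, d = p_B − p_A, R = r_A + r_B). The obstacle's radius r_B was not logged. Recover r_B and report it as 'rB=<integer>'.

m = 481
d = (5, -12);  v_rel = (1, -3),  |v_rel|² = 10
v_rel×d = (1)·(-12) − (-3)·(5) = 3
since m = R²·10 − 3²:  R² = (9 + 481) / 10 = 49
R = √49 = 7  ⇒  r_B = 7 − 3 = 4

rB=4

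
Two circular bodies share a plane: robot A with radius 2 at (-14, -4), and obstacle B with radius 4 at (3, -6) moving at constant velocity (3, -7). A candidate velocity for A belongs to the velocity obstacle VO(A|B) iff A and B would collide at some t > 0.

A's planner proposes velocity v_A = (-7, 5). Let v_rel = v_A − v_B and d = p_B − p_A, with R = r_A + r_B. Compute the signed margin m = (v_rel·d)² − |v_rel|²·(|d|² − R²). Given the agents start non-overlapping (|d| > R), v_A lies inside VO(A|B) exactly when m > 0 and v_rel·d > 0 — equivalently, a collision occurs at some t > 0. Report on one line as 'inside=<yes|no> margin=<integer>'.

d = (17, -2),  |d|² = 293;  R = 2+4 = 6,  c = 293−6² = 257
v_rel = (-10, 12),  |v_rel|² = 244;  v_rel·d = (-10)·(17) + (12)·(-2) = -194
244·t² + 388·t + 257 = 0  ⇒  m = (-194)² − 244·257 = -25072
m = -25072 < 0,  v_rel·d = -194 < 0  ⇒  outside

inside=no margin=-25072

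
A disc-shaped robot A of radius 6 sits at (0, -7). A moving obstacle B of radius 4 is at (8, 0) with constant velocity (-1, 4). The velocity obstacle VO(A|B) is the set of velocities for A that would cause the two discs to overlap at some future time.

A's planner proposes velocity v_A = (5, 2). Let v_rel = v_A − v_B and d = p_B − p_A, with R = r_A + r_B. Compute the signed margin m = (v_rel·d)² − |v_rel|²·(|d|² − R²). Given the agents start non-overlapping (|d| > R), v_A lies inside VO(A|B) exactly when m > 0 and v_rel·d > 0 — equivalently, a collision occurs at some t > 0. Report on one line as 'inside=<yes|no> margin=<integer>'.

d = (8, 7),  |d|² = 113;  R = 6+4 = 10,  c = 113−10² = 13
v_rel = (6, -2),  |v_rel|² = 40;  v_rel·d = (6)·(8) + (-2)·(7) = 34
40·t² − 68·t + 13 = 0  ⇒  m = 34² − 40·13 = 636
m = 636 > 0,  v_rel·d = 34 > 0  ⇒  inside

inside=yes margin=636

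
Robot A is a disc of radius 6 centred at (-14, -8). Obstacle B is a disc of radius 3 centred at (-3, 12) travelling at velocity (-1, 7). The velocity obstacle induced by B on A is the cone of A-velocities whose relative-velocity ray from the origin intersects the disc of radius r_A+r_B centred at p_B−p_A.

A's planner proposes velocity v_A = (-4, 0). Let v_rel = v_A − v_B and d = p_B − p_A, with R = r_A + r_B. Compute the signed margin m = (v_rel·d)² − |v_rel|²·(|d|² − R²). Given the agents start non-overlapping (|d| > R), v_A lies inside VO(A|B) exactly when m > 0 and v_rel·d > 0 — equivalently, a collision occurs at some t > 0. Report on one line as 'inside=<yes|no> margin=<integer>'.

d = (11, 20),  |d|² = 521;  R = 6+3 = 9,  c = 521−9² = 440
v_rel = (-3, -7),  |v_rel|² = 58;  v_rel·d = (-3)·(11) + (-7)·(20) = -173
58·t² + 346·t + 440 = 0  ⇒  m = (-173)² − 58·440 = 4409
m = 4409 > 0,  v_rel·d = -173 < 0  ⇒  outside

inside=no margin=4409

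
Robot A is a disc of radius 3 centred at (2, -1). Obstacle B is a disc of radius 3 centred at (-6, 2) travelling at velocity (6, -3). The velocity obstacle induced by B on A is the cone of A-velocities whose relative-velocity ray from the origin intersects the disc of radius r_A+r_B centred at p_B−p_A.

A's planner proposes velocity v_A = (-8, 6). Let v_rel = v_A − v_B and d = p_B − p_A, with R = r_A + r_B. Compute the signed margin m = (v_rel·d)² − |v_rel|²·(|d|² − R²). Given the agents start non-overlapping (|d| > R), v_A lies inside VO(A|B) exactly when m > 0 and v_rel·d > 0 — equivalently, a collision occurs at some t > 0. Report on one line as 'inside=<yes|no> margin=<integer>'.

d = (-8, 3),  |d|² = 73;  R = 3+3 = 6,  c = 73−6² = 37
v_rel = (-14, 9),  |v_rel|² = 277;  v_rel·d = (-14)·(-8) + (9)·(3) = 139
277·t² − 278·t + 37 = 0  ⇒  m = 139² − 277·37 = 9072
m = 9072 > 0,  v_rel·d = 139 > 0  ⇒  inside

inside=yes margin=9072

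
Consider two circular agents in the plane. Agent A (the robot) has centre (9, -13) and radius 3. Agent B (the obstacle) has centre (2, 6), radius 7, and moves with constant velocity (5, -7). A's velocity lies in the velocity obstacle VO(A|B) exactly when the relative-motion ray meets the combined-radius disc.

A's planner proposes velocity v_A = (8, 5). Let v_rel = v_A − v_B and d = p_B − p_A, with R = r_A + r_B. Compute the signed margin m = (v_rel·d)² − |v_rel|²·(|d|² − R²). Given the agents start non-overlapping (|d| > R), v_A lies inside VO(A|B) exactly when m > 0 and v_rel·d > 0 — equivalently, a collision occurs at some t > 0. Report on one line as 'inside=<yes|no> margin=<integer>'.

d = (-7, 19),  |d|² = 410;  R = 3+7 = 10,  c = 410−10² = 310
v_rel = (3, 12),  |v_rel|² = 153;  v_rel·d = (3)·(-7) + (12)·(19) = 207
153·t² − 414·t + 310 = 0  ⇒  m = 207² − 153·310 = -4581
m = -4581 < 0,  v_rel·d = 207 > 0  ⇒  outside

inside=no margin=-4581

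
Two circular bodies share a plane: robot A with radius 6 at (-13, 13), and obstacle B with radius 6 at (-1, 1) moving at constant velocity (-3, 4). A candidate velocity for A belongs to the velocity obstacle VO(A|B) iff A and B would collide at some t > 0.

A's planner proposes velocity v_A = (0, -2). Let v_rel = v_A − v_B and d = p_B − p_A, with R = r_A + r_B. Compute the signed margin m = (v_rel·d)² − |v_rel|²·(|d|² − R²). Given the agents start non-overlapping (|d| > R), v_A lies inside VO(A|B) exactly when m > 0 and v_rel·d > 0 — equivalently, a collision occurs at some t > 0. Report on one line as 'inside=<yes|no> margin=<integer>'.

d = (12, -12),  |d|² = 288;  R = 6+6 = 12,  c = 288−12² = 144
v_rel = (3, -6),  |v_rel|² = 45;  v_rel·d = (3)·(12) + (-6)·(-12) = 108
45·t² − 216·t + 144 = 0  ⇒  m = 108² − 45·144 = 5184
m = 5184 > 0,  v_rel·d = 108 > 0  ⇒  inside

inside=yes margin=5184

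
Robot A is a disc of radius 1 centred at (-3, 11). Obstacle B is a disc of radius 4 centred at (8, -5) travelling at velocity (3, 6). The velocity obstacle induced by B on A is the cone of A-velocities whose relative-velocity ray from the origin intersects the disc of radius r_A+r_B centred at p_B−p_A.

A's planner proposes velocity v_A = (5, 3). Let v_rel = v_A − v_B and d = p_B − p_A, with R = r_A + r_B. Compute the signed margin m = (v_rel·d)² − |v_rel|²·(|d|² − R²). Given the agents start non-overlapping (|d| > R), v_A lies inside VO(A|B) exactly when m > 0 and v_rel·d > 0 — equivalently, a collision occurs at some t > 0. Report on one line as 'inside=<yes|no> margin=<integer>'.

d = (11, -16),  |d|² = 377;  R = 1+4 = 5,  c = 377−5² = 352
v_rel = (2, -3),  |v_rel|² = 13;  v_rel·d = (2)·(11) + (-3)·(-16) = 70
13·t² − 140·t + 352 = 0  ⇒  m = 70² − 13·352 = 324
m = 324 > 0,  v_rel·d = 70 > 0  ⇒  inside

inside=yes margin=324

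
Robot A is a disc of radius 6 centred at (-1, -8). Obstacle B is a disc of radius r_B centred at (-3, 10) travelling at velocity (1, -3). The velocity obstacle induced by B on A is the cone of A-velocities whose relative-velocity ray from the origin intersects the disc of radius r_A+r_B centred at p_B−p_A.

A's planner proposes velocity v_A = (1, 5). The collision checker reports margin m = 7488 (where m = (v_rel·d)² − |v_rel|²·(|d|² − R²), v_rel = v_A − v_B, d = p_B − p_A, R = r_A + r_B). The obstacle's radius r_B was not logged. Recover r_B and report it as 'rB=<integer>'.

m = 7488
d = (-2, 18);  v_rel = (0, 8),  |v_rel|² = 64
v_rel×d = (0)·(18) − (8)·(-2) = 16
since m = R²·64 − 16²:  R² = (256 + 7488) / 64 = 121
R = √121 = 11  ⇒  r_B = 11 − 6 = 5

rB=5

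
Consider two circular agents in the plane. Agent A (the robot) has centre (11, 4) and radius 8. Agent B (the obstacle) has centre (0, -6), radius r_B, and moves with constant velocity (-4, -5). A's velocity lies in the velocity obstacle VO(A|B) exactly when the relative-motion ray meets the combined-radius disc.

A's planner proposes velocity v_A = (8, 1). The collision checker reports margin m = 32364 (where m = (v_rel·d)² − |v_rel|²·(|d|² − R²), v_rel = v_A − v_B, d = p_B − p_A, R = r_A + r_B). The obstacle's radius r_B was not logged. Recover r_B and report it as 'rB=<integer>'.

m = 32364
d = (-11, -10);  v_rel = (12, 6),  |v_rel|² = 180
v_rel×d = (12)·(-10) − (6)·(-11) = -54
since m = R²·180 − (-54)²:  R² = (2916 + 32364) / 180 = 196
R = √196 = 14  ⇒  r_B = 14 − 8 = 6

rB=6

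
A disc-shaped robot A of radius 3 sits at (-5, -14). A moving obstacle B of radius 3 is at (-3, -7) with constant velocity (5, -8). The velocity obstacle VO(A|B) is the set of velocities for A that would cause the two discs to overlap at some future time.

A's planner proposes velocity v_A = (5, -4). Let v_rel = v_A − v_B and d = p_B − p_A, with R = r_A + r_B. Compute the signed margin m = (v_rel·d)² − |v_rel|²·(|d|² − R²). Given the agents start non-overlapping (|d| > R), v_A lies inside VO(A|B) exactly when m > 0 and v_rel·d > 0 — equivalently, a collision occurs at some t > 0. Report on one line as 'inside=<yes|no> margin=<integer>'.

d = (2, 7),  |d|² = 53;  R = 3+3 = 6,  c = 53−6² = 17
v_rel = (0, 4),  |v_rel|² = 16;  v_rel·d = (0)·(2) + (4)·(7) = 28
16·t² − 56·t + 17 = 0  ⇒  m = 28² − 16·17 = 512
m = 512 > 0,  v_rel·d = 28 > 0  ⇒  inside

inside=yes margin=512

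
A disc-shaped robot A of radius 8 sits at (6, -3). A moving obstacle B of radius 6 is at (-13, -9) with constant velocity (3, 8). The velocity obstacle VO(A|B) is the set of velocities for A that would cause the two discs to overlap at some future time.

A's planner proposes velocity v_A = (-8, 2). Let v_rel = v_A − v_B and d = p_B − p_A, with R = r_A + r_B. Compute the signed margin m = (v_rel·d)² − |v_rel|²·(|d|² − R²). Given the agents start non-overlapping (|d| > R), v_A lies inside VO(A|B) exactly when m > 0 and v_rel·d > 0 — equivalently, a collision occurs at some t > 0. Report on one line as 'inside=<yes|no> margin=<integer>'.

d = (-19, -6),  |d|² = 397;  R = 8+6 = 14,  c = 397−14² = 201
v_rel = (-11, -6),  |v_rel|² = 157;  v_rel·d = (-11)·(-19) + (-6)·(-6) = 245
157·t² − 490·t + 201 = 0  ⇒  m = 245² − 157·201 = 28468
m = 28468 > 0,  v_rel·d = 245 > 0  ⇒  inside

inside=yes margin=28468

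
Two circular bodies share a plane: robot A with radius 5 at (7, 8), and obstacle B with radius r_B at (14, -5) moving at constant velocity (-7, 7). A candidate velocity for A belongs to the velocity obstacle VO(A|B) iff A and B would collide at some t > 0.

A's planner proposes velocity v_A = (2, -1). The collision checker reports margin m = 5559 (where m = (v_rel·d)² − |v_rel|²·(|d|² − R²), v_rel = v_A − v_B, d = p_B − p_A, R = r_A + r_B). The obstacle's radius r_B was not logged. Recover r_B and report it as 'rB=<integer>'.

m = 5559
d = (7, -13);  v_rel = (9, -8),  |v_rel|² = 145
v_rel×d = (9)·(-13) − (-8)·(7) = -61
since m = R²·145 − (-61)²:  R² = (3721 + 5559) / 145 = 64
R = √64 = 8  ⇒  r_B = 8 − 5 = 3

rB=3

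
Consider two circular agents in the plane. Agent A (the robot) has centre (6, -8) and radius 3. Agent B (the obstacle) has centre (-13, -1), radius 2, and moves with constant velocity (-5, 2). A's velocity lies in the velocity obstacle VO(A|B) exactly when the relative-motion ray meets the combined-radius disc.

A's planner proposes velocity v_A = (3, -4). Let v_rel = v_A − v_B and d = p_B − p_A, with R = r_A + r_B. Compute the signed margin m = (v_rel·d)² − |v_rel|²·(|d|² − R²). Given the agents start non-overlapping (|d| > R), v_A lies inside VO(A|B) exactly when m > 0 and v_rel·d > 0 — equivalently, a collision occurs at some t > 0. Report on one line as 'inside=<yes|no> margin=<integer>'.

d = (-19, 7),  |d|² = 410;  R = 3+2 = 5,  c = 410−5² = 385
v_rel = (8, -6),  |v_rel|² = 100;  v_rel·d = (8)·(-19) + (-6)·(7) = -194
100·t² + 388·t + 385 = 0  ⇒  m = (-194)² − 100·385 = -864
m = -864 < 0,  v_rel·d = -194 < 0  ⇒  outside

inside=no margin=-864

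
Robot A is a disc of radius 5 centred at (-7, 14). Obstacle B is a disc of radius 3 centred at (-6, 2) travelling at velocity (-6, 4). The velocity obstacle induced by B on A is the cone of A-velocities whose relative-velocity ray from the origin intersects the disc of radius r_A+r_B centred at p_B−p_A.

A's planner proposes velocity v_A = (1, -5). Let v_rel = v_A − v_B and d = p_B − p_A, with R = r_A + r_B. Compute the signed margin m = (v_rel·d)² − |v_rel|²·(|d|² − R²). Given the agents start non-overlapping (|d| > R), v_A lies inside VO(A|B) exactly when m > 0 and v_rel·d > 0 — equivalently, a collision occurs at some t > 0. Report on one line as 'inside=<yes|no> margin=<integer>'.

d = (1, -12),  |d|² = 145;  R = 5+3 = 8,  c = 145−8² = 81
v_rel = (7, -9),  |v_rel|² = 130;  v_rel·d = (7)·(1) + (-9)·(-12) = 115
130·t² − 230·t + 81 = 0  ⇒  m = 115² − 130·81 = 2695
m = 2695 > 0,  v_rel·d = 115 > 0  ⇒  inside

inside=yes margin=2695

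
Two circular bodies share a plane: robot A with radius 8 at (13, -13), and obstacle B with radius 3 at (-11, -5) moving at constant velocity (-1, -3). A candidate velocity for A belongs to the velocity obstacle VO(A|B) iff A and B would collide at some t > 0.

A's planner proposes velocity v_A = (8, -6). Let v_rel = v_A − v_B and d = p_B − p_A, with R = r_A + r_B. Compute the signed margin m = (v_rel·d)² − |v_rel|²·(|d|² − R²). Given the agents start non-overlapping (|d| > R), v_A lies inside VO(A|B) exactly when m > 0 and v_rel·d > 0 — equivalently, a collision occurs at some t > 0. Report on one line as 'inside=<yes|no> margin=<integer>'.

d = (-24, 8),  |d|² = 640;  R = 8+3 = 11,  c = 640−11² = 519
v_rel = (9, -3),  |v_rel|² = 90;  v_rel·d = (9)·(-24) + (-3)·(8) = -240
90·t² + 480·t + 519 = 0  ⇒  m = (-240)² − 90·519 = 10890
m = 10890 > 0,  v_rel·d = -240 < 0  ⇒  outside

inside=no margin=10890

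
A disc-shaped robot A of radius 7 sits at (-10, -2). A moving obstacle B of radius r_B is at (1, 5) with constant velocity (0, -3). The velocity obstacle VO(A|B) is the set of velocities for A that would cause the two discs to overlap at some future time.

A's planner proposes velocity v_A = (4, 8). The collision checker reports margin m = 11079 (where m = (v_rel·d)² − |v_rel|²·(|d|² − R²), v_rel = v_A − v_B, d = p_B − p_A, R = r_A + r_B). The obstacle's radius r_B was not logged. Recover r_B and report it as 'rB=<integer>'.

m = 11079
d = (11, 7);  v_rel = (4, 11),  |v_rel|² = 137
v_rel×d = (4)·(7) − (11)·(11) = -93
since m = R²·137 − (-93)²:  R² = (8649 + 11079) / 137 = 144
R = √144 = 12  ⇒  r_B = 12 − 7 = 5

rB=5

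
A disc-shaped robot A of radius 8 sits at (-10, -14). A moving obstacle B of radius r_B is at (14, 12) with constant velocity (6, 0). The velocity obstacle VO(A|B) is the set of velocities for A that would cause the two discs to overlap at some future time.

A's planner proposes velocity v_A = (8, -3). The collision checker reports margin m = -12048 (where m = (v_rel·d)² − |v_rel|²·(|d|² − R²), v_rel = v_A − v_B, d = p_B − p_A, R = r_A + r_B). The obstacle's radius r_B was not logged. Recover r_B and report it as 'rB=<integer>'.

m = -12048
d = (24, 26);  v_rel = (2, -3),  |v_rel|² = 13
v_rel×d = (2)·(26) − (-3)·(24) = 124
since m = R²·13 − 124²:  R² = (15376 + -12048) / 13 = 256
R = √256 = 16  ⇒  r_B = 16 − 8 = 8

rB=8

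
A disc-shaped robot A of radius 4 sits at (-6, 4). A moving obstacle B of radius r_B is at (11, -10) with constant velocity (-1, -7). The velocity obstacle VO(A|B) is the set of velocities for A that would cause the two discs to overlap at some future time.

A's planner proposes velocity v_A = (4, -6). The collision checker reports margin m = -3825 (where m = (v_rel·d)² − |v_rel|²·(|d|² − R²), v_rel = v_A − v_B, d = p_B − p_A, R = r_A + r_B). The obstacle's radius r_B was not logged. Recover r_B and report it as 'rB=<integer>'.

m = -3825
d = (17, -14);  v_rel = (5, 1),  |v_rel|² = 26
v_rel×d = (5)·(-14) − (1)·(17) = -87
since m = R²·26 − (-87)²:  R² = (7569 + -3825) / 26 = 144
R = √144 = 12  ⇒  r_B = 12 − 4 = 8

rB=8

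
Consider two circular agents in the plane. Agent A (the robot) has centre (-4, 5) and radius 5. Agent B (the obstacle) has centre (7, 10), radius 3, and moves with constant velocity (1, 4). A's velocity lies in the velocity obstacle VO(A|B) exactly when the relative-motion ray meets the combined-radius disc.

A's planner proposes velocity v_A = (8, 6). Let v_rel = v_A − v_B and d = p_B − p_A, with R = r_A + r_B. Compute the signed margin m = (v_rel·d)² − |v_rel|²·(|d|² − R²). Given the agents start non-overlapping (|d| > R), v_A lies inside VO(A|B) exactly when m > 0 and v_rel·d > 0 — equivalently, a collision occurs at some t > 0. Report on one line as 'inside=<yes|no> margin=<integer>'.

d = (11, 5),  |d|² = 146;  R = 5+3 = 8,  c = 146−8² = 82
v_rel = (7, 2),  |v_rel|² = 53;  v_rel·d = (7)·(11) + (2)·(5) = 87
53·t² − 174·t + 82 = 0  ⇒  m = 87² − 53·82 = 3223
m = 3223 > 0,  v_rel·d = 87 > 0  ⇒  inside

inside=yes margin=3223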